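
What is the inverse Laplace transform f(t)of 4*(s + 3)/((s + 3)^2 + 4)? 4*exp(-3*t)*cos(2*t)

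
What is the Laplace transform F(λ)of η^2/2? λ^(-3)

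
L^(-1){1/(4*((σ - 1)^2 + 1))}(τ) exp(τ)*sin(τ)/4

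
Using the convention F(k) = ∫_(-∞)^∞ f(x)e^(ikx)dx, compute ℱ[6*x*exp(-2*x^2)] 3*sqrt(2)*I*sqrt(pi)*k*exp(-k^2/8)/4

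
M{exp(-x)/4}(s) gamma(s)/4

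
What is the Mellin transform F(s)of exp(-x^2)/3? gamma(s/2)/6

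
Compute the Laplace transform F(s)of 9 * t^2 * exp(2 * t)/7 18/(7 * (s - 2)^3)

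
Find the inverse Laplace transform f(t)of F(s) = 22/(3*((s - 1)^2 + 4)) 11*exp(t)*sin(2*t)/3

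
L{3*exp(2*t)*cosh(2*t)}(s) 3*(s - 2)/(s*(s - 4))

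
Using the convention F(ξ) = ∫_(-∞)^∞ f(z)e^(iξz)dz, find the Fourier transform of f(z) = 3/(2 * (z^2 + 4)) 3 * pi * exp(-2 * Abs(ξ))/4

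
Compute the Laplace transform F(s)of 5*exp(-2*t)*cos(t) 5*(s + 2)/((s + 2)^2 + 1)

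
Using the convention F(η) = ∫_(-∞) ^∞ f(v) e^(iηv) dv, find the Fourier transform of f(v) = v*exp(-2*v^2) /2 sqrt(2)*I*sqrt(pi)*η*exp(-η^2/8) /16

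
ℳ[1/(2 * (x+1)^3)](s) pi * (s - 2) * (s - 1)/(4 * sin(pi * s))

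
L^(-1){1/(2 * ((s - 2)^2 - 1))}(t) exp(2 * t) * sinh(t)/2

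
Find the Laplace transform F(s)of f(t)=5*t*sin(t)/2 5*s/(s^2 + 1)^2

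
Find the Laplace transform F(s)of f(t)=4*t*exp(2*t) 4/(s - 2)^2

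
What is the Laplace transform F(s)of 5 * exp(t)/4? 5/(4 * (s - 1))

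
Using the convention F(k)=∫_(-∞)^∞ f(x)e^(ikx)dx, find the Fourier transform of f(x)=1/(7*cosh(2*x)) pi/(14*cosh(pi*k/4))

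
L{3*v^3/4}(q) 9/(2*q^4)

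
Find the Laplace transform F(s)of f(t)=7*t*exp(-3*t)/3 7/(3*(s+3)^2)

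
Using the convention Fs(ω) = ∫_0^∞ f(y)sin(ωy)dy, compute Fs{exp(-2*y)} ω/(ω^2+4)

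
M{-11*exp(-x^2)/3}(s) -11*gamma(s/2)/6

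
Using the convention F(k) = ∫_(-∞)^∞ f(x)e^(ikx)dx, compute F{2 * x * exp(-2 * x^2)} sqrt(2) * I * sqrt(pi) * k * exp(-k^2/8)/4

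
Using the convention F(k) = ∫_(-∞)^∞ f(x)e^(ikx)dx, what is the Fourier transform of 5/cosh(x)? 5*pi/cosh(pi*k/2)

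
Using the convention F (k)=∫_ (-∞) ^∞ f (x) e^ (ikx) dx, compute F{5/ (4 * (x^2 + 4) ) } 5 * pi * exp (-2 * Abs (k) ) /8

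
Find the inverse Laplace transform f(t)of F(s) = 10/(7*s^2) 10*t/7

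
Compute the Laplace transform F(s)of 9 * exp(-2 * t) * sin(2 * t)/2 9/((s + 2)^2 + 4)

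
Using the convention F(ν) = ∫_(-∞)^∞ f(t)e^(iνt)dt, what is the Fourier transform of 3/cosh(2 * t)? 3 * pi/(2 * cosh(pi * ν/4))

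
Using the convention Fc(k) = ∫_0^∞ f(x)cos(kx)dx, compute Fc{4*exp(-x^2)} 2*sqrt(pi)*exp(-k^2/4)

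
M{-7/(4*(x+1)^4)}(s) 7*pi*(s - 3)*(s - 2)*(s - 1)/(24*sin(pi*s))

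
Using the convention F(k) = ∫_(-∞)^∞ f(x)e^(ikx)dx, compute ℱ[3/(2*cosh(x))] 3*pi/(2*cosh(pi*k/2))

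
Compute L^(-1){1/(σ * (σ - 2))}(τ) exp(τ) * sinh(τ)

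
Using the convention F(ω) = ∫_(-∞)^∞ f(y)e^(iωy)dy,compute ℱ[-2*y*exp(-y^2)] -I*sqrt(pi)*ω*exp(-ω^2/4)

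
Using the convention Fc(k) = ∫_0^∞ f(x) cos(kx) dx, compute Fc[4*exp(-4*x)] 16/(k^2 + 16) 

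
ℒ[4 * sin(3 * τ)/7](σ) 12/(7 * (σ^2 + 9))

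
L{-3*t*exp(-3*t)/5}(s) -3/(5*(s+3)^2)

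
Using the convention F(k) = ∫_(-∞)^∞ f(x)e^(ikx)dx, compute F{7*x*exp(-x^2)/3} 7*I*sqrt(pi)*k*exp(-k^2/4)/6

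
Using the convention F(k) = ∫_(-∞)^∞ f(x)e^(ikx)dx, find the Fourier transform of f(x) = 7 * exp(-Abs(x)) 14/(k^2 + 1)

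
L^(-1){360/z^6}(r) 3*r^5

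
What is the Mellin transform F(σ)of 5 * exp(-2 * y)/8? 5 * gamma(σ)/(8 * 2^σ)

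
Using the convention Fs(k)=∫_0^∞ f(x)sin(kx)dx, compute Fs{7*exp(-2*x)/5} 7*k/(5*(k^2 + 4))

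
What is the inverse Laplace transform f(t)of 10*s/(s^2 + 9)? 10*cos(3*t)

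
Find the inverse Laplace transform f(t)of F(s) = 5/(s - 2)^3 5 * t^2 * exp(2 * t)/2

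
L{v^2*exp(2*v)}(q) 2/(q - 2)^3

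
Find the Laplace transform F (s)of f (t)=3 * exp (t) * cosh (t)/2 3 * (s - 1)/ (2 * s * (s - 2))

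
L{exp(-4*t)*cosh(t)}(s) (s + 4)/((s + 4)^2 - 1)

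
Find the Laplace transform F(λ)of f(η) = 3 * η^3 18/λ^4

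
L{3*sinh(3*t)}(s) 9/(s^2 - 9)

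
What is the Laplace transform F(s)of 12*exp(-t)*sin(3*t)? 36/((s + 1)^2 + 9)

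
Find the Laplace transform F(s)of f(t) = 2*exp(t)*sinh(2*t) 4/((s - 1)^2 - 4)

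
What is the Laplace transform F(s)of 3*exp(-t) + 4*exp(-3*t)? 4/(s + 3) + 3/(s + 1)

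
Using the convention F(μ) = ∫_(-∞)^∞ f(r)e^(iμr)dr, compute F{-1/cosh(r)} -pi/cosh(pi*μ/2)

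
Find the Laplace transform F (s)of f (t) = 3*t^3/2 9/s^4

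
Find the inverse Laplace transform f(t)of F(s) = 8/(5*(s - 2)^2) 8*t*exp(2*t)/5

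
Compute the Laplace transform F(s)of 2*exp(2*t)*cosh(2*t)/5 2*(s - 2)/(5*s*(s - 4))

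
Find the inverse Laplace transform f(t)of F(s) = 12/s 12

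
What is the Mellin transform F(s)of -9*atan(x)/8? 9*pi*sec(pi*s/2)/(16*s)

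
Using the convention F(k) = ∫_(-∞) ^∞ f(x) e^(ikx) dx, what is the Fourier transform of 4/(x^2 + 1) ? 4*pi*exp(-Abs(k) ) 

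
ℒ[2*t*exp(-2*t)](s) 2/(s + 2)^2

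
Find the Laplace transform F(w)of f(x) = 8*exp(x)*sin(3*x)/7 24/(7*((w - 1)^2 + 9))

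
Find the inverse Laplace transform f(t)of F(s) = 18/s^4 3*t^3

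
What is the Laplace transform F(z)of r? z^(-2)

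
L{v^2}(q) 2/q^3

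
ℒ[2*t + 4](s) 2/s^2 + 4/s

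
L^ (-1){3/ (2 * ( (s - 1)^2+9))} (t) exp (t) * sin (3 * t)/2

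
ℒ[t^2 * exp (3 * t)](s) 2/ (s - 3)^3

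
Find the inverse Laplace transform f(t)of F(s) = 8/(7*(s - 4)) 8*exp(4*t)/7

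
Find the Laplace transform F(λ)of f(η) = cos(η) λ/(λ^2 + 1)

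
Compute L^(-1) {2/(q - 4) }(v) 2 * exp(4 * v) 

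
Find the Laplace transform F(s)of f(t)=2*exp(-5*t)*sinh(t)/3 2/(3*((s + 5)^2 - 1))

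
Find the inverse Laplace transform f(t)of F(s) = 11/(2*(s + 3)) 11*exp(-3*t)/2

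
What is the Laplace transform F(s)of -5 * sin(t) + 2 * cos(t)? 2 * s/(s^2 + 1) - 5/(s^2 + 1)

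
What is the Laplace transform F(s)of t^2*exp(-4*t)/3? 2/(3*(s + 4)^3)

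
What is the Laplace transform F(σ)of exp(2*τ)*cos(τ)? (σ - 2)/((σ - 2)^2 + 1)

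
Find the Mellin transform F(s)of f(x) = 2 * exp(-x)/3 2 * gamma(s)/3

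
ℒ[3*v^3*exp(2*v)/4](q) 9/(2*(q - 2)^4)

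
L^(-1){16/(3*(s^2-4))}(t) 8*sinh(2*t)/3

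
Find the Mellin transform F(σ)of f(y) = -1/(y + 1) -pi*csc(pi*σ)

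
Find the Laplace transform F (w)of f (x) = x w^ (-2)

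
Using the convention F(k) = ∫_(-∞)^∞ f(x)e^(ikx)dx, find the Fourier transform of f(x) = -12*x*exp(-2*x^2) -3*sqrt(2)*I*sqrt(pi)*k*exp(-k^2/8)/2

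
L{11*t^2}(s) 22/s^3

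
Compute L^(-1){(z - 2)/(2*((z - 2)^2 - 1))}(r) exp(2*r)*cosh(r)/2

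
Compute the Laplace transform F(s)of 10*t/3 10/(3*s^2)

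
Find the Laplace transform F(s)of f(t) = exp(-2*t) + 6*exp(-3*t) 6/(s + 3) + 1/(s + 2)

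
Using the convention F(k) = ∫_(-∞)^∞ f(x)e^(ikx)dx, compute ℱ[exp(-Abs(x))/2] 1/(k^2 + 1)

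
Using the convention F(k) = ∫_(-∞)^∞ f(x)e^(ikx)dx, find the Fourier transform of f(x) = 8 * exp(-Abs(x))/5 16/(5 * (k^2 + 1))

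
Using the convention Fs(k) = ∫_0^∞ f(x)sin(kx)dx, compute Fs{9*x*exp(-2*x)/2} 18*k/(k^2+4)^2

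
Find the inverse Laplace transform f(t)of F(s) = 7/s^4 7 * t^3/6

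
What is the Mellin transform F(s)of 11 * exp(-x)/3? 11 * gamma(s)/3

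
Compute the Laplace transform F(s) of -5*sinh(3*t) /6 -5/(2*s^2-18) 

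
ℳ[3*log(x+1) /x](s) -3*pi*csc(pi*s) /(s - 1) 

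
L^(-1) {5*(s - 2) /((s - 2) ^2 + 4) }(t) 5*exp(2*t)*cos(2*t) 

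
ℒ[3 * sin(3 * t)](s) 9/(s^2 + 9) 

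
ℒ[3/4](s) 3/(4 * s)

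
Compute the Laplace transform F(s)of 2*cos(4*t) 2*s/(s^2 + 16)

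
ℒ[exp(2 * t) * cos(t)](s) (s - 2)/((s - 2)^2 + 1)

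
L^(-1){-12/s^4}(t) -2*t^3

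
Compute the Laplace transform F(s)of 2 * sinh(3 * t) 6/(s^2 - 9)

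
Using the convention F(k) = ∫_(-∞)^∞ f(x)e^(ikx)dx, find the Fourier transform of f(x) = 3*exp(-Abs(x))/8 3/(4*(k^2 + 1))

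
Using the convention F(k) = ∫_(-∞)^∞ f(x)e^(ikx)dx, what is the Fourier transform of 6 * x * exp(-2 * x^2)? 3 * sqrt(2) * I * sqrt(pi) * k * exp(-k^2/8)/4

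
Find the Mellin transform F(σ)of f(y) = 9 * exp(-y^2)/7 9 * gamma(σ/2)/14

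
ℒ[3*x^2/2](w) 3/w^3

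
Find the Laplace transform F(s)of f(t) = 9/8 9/(8 * s)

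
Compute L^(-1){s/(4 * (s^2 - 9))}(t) cosh(3 * t)/4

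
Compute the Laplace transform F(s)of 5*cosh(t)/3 5*s/(3*(s^2 - 1))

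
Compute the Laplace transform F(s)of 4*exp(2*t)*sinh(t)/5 4/(5*((s - 2)^2-1))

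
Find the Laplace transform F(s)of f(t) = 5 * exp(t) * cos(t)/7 5 * (s - 1)/(7 * ((s - 1)^2 + 1))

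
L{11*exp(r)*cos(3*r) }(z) 11*(z - 1) /((z - 1) ^2 + 9) 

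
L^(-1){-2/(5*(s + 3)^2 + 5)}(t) -2*exp(-3*t)*sin(t)/5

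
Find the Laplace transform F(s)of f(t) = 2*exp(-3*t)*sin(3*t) 6/((s + 3)^2 + 9)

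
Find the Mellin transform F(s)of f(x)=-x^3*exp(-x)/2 -gamma(s+3)/2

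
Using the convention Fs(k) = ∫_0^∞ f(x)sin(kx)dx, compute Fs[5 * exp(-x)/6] 5 * k/(6 * (k^2 + 1))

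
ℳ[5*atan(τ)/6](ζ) -5*pi*sec(pi*ζ/2)/(12*ζ)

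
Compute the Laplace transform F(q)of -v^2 -2/q^3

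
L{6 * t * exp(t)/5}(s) 6/(5 * (s - 1)^2)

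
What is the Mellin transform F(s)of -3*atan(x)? 3*pi*sec(pi*s/2)/(2*s)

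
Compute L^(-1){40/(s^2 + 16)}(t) 10 * sin(4 * t)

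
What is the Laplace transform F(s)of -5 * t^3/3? -10/s^4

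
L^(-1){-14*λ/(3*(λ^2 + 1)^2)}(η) -7*η*sin(η)/3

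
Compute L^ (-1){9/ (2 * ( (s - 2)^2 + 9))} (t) 3 * exp (2 * t) * sin (3 * t)/2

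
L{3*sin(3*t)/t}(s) 3*atan(3/s)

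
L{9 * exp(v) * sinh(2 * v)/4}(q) 9/(2 * ((q - 1)^2 - 4))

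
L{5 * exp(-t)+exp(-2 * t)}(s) 1/(s+2)+5/(s+1)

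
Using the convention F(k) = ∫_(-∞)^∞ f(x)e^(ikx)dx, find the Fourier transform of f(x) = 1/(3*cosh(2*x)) pi/(6*cosh(pi*k/4))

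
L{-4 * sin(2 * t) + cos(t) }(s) s/(s^2 + 1) - 8/(s^2 + 4) 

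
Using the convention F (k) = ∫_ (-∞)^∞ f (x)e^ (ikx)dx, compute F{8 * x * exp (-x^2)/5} 4 * I * sqrt (pi) * k * exp (-k^2/4)/5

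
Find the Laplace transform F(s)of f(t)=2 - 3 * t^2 2/s - 6/s^3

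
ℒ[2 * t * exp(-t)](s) 2/(s + 1)^2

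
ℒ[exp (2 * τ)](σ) 1/ (σ - 2)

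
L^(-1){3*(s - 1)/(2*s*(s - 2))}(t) 3*exp(t)*cosh(t)/2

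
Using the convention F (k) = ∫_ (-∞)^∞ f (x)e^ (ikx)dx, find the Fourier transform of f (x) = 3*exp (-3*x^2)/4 sqrt (3)*sqrt (pi)*exp (-k^2/12)/4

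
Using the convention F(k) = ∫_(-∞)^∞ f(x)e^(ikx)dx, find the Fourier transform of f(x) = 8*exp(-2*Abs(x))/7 32/(7*(k^2 + 4))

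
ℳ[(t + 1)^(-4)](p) gamma(p) * gamma(4 - p)/6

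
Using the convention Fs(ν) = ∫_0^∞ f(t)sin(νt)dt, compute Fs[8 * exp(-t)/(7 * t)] 8 * atan(ν)/7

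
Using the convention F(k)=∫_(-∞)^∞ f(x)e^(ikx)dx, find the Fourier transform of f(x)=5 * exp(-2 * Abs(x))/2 10/(k^2 + 4)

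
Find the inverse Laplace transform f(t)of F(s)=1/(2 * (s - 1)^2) t * exp(t)/2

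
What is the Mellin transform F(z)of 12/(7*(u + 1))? 12*pi*csc(pi*z)/7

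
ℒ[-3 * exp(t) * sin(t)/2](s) -3/(2 * (s - 1)^2 + 2)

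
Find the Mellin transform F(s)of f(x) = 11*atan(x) -11*pi*sec(pi*s/2)/(2*s)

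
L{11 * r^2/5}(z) 22/(5 * z^3) 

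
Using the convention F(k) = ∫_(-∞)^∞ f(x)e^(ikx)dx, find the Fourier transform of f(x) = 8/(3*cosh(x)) 8*pi/(3*cosh(pi*k/2))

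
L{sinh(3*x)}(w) 3/(w^2 - 9)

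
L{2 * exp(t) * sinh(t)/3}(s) 2/(3 * s * (s - 2))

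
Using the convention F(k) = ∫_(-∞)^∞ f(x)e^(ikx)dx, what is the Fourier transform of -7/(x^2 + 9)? -7 * pi * exp(-3 * Abs(k))/3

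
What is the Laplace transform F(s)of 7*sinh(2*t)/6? 7/(3*(s^2 - 4))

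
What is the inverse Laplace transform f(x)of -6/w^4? -x^3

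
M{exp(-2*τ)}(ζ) gamma(ζ)/2^ζ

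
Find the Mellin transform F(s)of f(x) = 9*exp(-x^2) 9*gamma(s/2)/2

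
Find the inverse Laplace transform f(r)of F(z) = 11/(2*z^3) 11*r^2/4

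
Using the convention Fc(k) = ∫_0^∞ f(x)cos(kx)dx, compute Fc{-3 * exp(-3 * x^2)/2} -sqrt(3) * sqrt(pi) * exp(-k^2/12)/4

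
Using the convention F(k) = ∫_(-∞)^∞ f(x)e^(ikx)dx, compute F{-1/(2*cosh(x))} -pi/(2*cosh(pi*k/2))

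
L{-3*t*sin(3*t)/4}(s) -9*s/(2*(s^2 + 9)^2)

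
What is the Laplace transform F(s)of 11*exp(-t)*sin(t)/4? 11/(4*((s + 1)^2 + 1))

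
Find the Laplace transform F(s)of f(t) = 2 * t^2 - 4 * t 4/s^3 - 4/s^2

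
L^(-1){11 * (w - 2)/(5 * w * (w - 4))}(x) 11 * exp(2 * x) * cosh(2 * x)/5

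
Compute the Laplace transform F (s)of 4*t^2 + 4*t 4/s^2 + 8/s^3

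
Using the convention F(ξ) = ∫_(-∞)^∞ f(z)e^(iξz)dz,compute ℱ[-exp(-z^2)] -sqrt(pi) * exp(-ξ^2/4)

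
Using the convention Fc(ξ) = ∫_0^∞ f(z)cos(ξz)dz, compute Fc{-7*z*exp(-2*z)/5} 7*(ξ^2-4)/(5*(ξ^2 + 4)^2)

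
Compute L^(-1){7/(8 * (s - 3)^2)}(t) 7 * t * exp(3 * t)/8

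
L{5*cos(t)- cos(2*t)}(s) 5*s/(s^2 + 1)- s/(s^2 + 4)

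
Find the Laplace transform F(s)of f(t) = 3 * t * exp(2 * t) 3/(s - 2)^2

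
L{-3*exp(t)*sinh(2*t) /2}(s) -3/((s - 1) ^2 - 4) 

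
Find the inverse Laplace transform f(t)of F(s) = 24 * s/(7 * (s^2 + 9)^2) 4 * t * sin(3 * t)/7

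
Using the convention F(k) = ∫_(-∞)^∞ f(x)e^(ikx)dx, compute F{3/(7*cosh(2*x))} 3*pi/(14*cosh(pi*k/4))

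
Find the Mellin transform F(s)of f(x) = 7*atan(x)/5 -7*pi*sec(pi*s/2)/(10*s)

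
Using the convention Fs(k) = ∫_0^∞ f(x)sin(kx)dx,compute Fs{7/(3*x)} 7*pi/6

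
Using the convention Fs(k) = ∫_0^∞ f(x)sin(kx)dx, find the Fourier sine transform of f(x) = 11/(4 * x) 11 * pi/8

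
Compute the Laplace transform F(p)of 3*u 3/p^2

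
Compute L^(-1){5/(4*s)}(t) 5/4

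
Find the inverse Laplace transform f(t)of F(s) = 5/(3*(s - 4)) 5*exp(4*t)/3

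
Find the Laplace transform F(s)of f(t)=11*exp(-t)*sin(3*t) 33/((s + 1)^2 + 9)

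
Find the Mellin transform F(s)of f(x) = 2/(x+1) 2*pi*csc(pi*s)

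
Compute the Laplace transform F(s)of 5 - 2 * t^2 5/s - 4/s^3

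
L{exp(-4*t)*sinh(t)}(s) 1/((s+4)^2 - 1)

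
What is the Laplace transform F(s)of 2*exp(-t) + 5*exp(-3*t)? 5/(s + 3) + 2/(s + 1)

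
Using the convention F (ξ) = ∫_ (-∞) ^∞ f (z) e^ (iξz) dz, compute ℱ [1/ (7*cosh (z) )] pi/ (7*cosh (pi*ξ/2) ) 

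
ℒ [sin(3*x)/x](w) atan(3/w)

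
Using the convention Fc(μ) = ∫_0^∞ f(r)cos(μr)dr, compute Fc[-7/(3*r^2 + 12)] -7*pi*exp(-2*μ)/12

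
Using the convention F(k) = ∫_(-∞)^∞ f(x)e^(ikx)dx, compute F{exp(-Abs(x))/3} 2/(3 * (k^2+1))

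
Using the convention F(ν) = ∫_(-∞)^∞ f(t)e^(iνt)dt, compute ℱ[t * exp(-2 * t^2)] sqrt(2) * I * sqrt(pi) * ν * exp(-ν^2/8)/8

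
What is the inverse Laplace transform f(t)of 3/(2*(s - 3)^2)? 3*t*exp(3*t)/2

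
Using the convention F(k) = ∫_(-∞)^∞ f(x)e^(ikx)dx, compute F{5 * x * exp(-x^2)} 5 * I * sqrt(pi) * k * exp(-k^2/4)/2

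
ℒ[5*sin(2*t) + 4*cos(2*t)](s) 4*s/(s^2 + 4) + 10/(s^2 + 4)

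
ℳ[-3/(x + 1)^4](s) pi*(s - 3)*(s - 2)*(s - 1)/(2*sin(pi*s))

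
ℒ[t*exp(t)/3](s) 1/(3*(s - 1)^2)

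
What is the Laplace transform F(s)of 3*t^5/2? 180/s^6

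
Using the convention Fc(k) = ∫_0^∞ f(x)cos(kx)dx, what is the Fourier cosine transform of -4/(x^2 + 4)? -pi*exp(-2*k)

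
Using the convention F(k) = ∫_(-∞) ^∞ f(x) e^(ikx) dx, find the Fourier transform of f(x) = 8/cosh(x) 8 * pi/cosh(pi * k/2) 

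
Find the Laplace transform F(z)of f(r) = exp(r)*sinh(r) 1/(z*(z - 2))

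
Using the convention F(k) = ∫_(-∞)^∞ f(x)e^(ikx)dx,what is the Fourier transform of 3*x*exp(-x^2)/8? 3*I*sqrt(pi)*k*exp(-k^2/4)/16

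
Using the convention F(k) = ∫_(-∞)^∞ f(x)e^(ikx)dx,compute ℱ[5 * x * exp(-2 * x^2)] 5 * sqrt(2) * I * sqrt(pi) * k * exp(-k^2/8)/8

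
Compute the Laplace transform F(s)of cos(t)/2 s/(2 * (s^2 + 1))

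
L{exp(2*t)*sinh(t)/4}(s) 1/(4*((s - 2)^2-1))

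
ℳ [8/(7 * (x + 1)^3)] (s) 4 * pi * (s - 2) * (s - 1)/(7 * sin(pi * s))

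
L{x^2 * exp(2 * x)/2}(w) (w - 2)^(-3)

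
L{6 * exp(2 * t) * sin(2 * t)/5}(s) 12/(5 * ((s - 2)^2 + 4))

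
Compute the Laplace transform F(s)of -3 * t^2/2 -3/s^3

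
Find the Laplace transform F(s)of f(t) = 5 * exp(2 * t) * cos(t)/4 5 * (s - 2)/(4 * ((s - 2)^2 + 1))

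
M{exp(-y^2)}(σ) gamma(σ/2)/2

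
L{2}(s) 2/s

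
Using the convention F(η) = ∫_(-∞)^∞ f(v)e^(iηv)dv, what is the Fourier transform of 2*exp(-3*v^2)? 2*sqrt(3)*sqrt(pi)*exp(-η^2/12)/3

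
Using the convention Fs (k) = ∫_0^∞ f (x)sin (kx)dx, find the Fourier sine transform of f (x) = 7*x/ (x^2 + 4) 7*pi*exp (-2*k)/2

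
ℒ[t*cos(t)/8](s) (s^2 - 1)/(8*(s^2+1)^2)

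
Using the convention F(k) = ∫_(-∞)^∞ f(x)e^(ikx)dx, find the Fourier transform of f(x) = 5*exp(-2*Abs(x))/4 5/(k^2+4)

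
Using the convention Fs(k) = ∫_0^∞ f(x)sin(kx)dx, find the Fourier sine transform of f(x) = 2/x pi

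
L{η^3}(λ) 6/λ^4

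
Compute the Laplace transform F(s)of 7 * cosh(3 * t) 7 * s/(s^2 - 9)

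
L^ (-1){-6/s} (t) -6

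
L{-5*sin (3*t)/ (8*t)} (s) -5*atan (3/s)/8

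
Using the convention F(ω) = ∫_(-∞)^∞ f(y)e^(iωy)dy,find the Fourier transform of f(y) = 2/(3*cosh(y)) 2*pi/(3*cosh(pi*ω/2))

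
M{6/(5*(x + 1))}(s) 6*pi*csc(pi*s)/5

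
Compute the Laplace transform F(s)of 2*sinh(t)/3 2/(3*(s^2 - 1))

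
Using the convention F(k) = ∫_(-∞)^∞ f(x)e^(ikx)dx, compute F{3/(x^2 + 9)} pi * exp(-3 * Abs(k))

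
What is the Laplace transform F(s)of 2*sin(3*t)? 6/(s^2 + 9)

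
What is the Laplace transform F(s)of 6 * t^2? 12/s^3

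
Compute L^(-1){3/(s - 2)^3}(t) 3*t^2*exp(2*t)/2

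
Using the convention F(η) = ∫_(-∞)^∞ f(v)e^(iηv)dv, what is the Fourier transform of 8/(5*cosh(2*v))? 4*pi/(5*cosh(pi*η/4))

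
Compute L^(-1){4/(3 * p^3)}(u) 2 * u^2/3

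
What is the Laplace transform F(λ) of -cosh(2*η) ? -λ/(λ^2-4) 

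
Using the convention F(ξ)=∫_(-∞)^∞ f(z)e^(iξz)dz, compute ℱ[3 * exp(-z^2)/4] 3 * sqrt(pi) * exp(-ξ^2/4)/4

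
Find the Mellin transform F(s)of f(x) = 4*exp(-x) 4*gamma(s)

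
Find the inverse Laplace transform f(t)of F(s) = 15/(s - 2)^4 5*t^3*exp(2*t)/2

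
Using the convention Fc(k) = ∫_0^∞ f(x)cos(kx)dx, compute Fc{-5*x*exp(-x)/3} 5*(k^2 - 1)/(3*(k^2 + 1)^2)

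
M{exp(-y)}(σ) gamma(σ)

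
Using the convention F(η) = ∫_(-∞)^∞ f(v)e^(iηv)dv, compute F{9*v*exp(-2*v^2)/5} 9*sqrt(2)*I*sqrt(pi)*η*exp(-η^2/8)/40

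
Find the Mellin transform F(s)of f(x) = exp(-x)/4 gamma(s)/4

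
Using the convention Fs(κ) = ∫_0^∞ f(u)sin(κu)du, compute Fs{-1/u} -pi/2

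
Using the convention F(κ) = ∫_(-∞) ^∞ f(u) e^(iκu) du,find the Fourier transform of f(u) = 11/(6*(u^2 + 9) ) 11*pi*exp(-3*Abs(κ) ) /18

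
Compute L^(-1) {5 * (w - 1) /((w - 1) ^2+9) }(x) 5 * exp(x) * cos(3 * x) 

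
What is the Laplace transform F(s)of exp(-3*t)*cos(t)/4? (s + 3)/(4*((s + 3)^2 + 1))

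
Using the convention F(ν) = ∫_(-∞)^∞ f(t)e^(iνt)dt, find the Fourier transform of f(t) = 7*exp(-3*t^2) 7*sqrt(3)*sqrt(pi)*exp(-ν^2/12)/3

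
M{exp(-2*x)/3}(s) gamma(s)/(3*2^s)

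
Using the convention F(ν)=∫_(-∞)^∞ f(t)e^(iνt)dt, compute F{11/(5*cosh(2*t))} 11*pi/(10*cosh(pi*ν/4))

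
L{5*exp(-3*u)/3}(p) 5/(3*(p + 3))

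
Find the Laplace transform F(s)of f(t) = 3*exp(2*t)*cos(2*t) 3*(s - 2)/((s - 2)^2+4)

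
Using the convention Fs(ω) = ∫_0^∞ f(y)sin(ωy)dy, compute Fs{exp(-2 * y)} ω/(ω^2 + 4)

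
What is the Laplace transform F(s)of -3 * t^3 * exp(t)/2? -9/(s - 1)^4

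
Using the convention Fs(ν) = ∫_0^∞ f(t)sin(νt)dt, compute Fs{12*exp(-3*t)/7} 12*ν/(7*(ν^2+9))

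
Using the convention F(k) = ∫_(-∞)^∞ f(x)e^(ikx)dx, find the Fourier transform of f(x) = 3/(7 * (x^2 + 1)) 3 * pi * exp(-Abs(k))/7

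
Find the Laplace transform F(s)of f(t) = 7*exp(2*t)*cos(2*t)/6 7*(s - 2)/(6*((s - 2)^2 + 4))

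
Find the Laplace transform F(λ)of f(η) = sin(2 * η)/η atan(2/λ)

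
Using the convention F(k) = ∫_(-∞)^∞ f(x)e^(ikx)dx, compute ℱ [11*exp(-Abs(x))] 22/(k^2 + 1)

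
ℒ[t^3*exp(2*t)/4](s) 3/(2*(s - 2)^4)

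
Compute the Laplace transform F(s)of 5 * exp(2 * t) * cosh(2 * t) 5 * (s - 2)/(s * (s - 4))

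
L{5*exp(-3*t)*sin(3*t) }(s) 15/((s + 3) ^2 + 9) 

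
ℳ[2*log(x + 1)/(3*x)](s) -2*pi*csc(pi*s)/(3*s - 3)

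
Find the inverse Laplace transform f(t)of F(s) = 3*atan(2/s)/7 3*sin(2*t)/(7*t)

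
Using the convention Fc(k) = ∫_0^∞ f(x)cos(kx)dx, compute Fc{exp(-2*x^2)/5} sqrt(2)*sqrt(pi)*exp(-k^2/8)/20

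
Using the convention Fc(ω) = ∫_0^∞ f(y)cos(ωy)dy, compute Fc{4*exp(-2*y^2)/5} sqrt(2)*sqrt(pi)*exp(-ω^2/8)/5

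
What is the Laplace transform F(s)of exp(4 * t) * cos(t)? (s - 4)/((s - 4)^2 + 1)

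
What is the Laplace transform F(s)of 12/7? 12/(7*s)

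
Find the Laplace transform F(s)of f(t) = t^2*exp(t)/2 (s - 1)^(-3)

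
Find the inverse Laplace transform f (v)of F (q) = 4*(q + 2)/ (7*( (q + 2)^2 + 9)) 4*exp (-2*v)*cos (3*v)/7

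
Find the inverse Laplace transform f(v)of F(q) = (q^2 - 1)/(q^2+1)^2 v*cos(v)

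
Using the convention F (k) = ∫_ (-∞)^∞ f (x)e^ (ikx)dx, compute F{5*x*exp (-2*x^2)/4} 5*sqrt (2)*I*sqrt (pi)*k*exp (-k^2/8)/32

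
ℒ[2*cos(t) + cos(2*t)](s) 2*s/(s^2 + 1) + s/(s^2 + 4) 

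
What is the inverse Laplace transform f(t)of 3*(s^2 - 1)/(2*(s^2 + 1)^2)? 3*t*cos(t)/2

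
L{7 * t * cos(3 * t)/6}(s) 7 * (s^2 - 9)/(6 * (s^2+9)^2)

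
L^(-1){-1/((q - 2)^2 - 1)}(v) -exp(2 * v) * sinh(v)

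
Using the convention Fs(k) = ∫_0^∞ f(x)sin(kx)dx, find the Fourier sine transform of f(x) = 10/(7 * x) 5 * pi/7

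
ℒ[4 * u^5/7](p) 480/(7 * p^6)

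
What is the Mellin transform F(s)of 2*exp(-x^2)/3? gamma(s/2)/3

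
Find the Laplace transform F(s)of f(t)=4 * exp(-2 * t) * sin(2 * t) 8/((s+2)^2+4)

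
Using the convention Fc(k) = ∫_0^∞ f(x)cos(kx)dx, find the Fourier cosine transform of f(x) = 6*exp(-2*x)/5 12/(5*(k^2 + 4))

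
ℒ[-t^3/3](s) -2/s^4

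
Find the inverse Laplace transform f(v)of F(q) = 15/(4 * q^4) 5 * v^3/8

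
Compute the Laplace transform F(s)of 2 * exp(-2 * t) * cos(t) 2 * (s + 2)/((s + 2)^2 + 1)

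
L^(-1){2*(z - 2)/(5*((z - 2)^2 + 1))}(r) 2*exp(2*r)*cos(r)/5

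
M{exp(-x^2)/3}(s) gamma(s/2)/6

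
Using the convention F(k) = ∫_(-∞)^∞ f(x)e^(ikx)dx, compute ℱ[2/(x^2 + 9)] 2 * pi * exp(-3 * Abs(k))/3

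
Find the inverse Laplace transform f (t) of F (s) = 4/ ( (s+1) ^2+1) 4*exp (-t)*sin (t) 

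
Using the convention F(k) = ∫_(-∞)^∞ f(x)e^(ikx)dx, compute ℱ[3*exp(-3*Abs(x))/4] 9/(2*(k^2 + 9))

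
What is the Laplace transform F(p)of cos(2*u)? p/(p^2+4)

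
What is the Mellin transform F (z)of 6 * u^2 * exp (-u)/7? 6 * gamma (z + 2)/7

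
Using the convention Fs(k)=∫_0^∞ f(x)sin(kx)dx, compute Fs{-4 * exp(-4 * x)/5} -4 * k/(5 * k^2 + 80)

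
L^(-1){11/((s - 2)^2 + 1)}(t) 11*exp(2*t)*sin(t)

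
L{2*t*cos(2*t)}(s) 2*(s^2 - 4)/(s^2 + 4)^2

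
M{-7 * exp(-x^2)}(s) -7 * gamma(s/2)/2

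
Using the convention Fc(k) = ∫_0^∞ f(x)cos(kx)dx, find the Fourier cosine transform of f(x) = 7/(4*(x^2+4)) 7*pi*exp(-2*k)/16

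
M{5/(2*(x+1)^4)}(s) 5*gamma(s)*gamma(4 - s)/12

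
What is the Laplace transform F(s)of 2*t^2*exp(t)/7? 4/(7*(s - 1)^3)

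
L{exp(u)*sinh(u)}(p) 1/(p*(p - 2))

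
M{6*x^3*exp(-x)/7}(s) 6*gamma(s + 3)/7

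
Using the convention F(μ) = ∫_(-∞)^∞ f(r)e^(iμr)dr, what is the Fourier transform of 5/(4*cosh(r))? 5*pi/(4*cosh(pi*μ/2))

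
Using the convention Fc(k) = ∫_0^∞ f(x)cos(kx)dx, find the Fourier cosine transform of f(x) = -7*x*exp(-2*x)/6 7*(k^2 - 4)/(6*(k^2 + 4)^2)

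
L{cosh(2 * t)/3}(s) s/(3 * (s^2-4))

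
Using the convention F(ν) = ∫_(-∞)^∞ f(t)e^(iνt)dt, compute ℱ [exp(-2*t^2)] sqrt(2)*sqrt(pi)*exp(-ν^2/8)/2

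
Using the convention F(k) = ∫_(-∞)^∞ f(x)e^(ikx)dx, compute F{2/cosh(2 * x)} pi/cosh(pi * k/4)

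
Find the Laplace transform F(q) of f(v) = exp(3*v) 1/(q - 3) 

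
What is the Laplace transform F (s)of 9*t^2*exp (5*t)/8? 9/ (4*(s - 5)^3)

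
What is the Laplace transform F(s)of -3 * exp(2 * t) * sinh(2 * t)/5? -6/(5 * s * (s - 4))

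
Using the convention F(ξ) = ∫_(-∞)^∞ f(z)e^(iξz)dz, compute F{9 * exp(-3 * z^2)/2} 3 * sqrt(3) * sqrt(pi) * exp(-ξ^2/12)/2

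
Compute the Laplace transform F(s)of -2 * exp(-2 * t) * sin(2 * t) -4/((s + 2)^2 + 4)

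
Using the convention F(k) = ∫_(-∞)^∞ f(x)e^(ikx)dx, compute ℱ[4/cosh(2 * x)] 2 * pi/cosh(pi * k/4)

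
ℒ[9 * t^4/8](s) 27/s^5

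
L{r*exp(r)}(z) (z - 1)^(-2)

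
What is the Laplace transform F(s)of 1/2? 1/(2 * s)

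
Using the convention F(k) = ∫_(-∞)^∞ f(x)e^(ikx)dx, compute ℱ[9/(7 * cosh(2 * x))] 9 * pi/(14 * cosh(pi * k/4))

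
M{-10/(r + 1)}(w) -10 * pi * csc(pi * w)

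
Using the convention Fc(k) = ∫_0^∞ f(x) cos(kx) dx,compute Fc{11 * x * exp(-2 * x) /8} 11 * (4 - k^2) /(8 * (k^2 + 4) ^2) 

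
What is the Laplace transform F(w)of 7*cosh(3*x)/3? 7*w/(3*(w^2 - 9))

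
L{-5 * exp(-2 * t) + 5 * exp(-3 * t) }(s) 5/(s + 3) - 5/(s + 2) 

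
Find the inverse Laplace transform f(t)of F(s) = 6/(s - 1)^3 3 * t^2 * exp(t)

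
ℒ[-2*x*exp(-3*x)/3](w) -2/(3*(w + 3)^2)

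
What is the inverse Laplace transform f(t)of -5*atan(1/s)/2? -5*sin(t)/(2*t)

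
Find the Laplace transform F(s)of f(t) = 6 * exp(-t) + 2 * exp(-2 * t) 6/(s + 1) + 2/(s + 2)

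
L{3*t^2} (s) 6/s^3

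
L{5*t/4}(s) 5/(4*s^2)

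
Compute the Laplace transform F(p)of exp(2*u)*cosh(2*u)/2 (p - 2)/(2*p*(p - 4))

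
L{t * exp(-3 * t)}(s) (s + 3)^(-2)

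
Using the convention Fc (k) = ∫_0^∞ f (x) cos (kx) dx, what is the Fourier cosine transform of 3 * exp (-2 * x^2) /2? 3 * sqrt (2) * sqrt (pi) * exp (-k^2/8) /8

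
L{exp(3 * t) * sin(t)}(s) 1/((s - 3)^2 + 1)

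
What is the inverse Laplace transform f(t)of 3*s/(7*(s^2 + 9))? 3*cos(3*t)/7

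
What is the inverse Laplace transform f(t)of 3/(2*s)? 3/2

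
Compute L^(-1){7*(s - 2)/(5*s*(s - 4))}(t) 7*exp(2*t)*cosh(2*t)/5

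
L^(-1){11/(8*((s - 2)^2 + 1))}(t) 11*exp(2*t)*sin(t)/8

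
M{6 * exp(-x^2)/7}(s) 3 * gamma(s/2)/7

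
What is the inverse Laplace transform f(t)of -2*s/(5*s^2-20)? -2*cosh(2*t)/5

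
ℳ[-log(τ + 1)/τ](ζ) pi*csc(pi*ζ)/(ζ - 1)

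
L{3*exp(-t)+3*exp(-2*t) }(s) 3/(s+2)+3/(s+1) 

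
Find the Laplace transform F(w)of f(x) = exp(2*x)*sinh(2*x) 2/(w*(w - 4))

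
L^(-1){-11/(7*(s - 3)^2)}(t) -11*t*exp(3*t)/7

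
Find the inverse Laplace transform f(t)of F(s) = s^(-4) t^3/6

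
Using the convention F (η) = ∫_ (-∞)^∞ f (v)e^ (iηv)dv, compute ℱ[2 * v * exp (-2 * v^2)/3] sqrt (2) * I * sqrt (pi) * η * exp (-η^2/8)/12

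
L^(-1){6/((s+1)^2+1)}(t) 6 * exp(-t) * sin(t)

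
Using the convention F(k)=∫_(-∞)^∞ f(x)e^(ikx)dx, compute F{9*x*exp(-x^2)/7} 9*I*sqrt(pi)*k*exp(-k^2/4)/14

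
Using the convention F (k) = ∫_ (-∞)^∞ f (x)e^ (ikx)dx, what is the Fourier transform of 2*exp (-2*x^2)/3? sqrt (2)*sqrt (pi)*exp (-k^2/8)/3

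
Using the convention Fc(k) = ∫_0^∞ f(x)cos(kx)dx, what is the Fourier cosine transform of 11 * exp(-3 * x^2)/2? 11 * sqrt(3) * sqrt(pi) * exp(-k^2/12)/12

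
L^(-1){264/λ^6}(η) 11*η^5/5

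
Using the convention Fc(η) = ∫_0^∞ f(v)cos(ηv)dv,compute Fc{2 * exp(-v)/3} 2/(3 * (η^2 + 1))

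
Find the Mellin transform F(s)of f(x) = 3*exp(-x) 3*gamma(s)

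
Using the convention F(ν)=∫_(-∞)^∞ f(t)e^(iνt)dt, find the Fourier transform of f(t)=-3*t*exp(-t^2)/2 -3*I*sqrt(pi)*ν*exp(-ν^2/4)/4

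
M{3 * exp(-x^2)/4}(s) 3 * gamma(s/2)/8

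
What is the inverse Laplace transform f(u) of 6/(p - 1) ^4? u^3*exp(u) 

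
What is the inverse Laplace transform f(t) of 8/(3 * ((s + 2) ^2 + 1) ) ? 8 * exp(-2 * t) * sin(t) /3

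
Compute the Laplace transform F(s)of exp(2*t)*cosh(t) (s - 2)/((s - 2)^2 - 1)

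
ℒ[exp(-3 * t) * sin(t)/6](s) 1/(6 * ((s + 3)^2 + 1))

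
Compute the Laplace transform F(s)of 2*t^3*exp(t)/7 12/(7*(s - 1)^4)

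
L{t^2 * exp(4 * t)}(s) 2/(s - 4)^3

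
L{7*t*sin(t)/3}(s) 14*s/(3*(s^2 + 1)^2)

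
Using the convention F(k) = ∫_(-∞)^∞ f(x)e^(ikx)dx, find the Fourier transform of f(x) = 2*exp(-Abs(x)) 4/(k^2 + 1)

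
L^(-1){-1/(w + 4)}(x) -exp(-4*x)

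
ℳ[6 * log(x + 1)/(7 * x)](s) -6 * pi * csc(pi * s)/(7 * s - 7)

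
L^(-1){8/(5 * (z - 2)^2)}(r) 8 * r * exp(2 * r)/5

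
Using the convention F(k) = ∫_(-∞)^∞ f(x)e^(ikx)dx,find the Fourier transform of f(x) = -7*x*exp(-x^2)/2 -7*I*sqrt(pi)*k*exp(-k^2/4)/4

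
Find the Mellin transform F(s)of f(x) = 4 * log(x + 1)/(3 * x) -4 * pi * csc(pi * s)/(3 * s - 3)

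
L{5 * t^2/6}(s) 5/(3 * s^3)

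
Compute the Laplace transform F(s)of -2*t -2/s^2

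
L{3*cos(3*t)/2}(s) 3*s/(2*(s^2+9))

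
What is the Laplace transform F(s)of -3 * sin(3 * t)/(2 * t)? -3 * atan(3/s)/2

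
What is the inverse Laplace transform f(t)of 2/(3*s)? 2/3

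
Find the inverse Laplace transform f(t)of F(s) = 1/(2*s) 1/2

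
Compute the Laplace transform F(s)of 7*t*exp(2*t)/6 7/(6*(s - 2)^2)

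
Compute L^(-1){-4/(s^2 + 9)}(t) -4*sin(3*t)/3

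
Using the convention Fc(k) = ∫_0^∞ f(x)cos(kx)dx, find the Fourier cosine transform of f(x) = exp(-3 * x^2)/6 sqrt(3) * sqrt(pi) * exp(-k^2/12)/36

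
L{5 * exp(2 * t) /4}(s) 5/(4 * (s - 2) ) 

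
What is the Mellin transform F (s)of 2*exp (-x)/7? 2*gamma (s)/7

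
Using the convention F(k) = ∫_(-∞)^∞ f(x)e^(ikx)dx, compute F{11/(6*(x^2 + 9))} 11*pi*exp(-3*Abs(k))/18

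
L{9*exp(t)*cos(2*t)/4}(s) 9*(s - 1)/(4*((s - 1)^2+4))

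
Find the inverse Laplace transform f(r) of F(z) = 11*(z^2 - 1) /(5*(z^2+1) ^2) 11*r*cos(r) /5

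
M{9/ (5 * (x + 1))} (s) 9 * pi * csc (pi * s)/5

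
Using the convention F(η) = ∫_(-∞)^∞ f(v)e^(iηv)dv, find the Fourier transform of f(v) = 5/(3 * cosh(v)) 5 * pi/(3 * cosh(pi * η/2))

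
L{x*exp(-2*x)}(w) (w + 2)^(-2)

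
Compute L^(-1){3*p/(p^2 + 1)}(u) 3*cos(u)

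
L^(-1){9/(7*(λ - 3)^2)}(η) 9*η*exp(3*η)/7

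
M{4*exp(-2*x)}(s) 2^(2 - s)*gamma(s)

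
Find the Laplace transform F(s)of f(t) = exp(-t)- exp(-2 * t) 1/(s + 1) - 1/(s + 2)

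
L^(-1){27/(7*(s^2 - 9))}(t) 9*sinh(3*t)/7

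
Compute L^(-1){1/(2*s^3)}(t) t^2/4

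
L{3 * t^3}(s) 18/s^4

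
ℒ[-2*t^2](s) -4/s^3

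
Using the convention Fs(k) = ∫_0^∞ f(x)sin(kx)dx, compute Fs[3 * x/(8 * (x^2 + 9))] 3 * pi * exp(-3 * k)/16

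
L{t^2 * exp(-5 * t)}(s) 2/(s + 5)^3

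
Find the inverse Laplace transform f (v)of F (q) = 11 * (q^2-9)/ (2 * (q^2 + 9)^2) 11 * v * cos (3 * v)/2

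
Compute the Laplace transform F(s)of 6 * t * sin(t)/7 12 * s/(7 * (s^2 + 1)^2)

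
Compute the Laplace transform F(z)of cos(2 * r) z/(z^2 + 4)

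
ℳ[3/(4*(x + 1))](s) 3*pi*csc(pi*s)/4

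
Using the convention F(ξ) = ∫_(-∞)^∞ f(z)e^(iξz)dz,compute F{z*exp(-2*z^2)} sqrt(2)*I*sqrt(pi)*ξ*exp(-ξ^2/8)/8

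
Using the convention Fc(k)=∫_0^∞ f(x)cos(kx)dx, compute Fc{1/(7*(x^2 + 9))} pi*exp(-3*k)/42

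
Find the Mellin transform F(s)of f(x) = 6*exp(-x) 6*gamma(s)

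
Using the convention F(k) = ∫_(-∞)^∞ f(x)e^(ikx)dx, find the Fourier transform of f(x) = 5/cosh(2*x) 5*pi/(2*cosh(pi*k/4))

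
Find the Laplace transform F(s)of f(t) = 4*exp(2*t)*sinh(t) 4/((s - 2)^2 - 1)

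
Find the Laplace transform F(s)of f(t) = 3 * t 3/s^2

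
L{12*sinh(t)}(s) 12/(s^2 - 1)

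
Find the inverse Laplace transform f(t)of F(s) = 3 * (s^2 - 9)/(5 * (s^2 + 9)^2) 3 * t * cos(3 * t)/5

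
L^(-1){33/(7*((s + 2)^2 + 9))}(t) 11*exp(-2*t)*sin(3*t)/7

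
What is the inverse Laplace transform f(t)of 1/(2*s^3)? t^2/4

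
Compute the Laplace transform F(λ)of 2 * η 2/λ^2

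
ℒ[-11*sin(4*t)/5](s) -44/(5*s^2+80)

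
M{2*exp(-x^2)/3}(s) gamma(s/2)/3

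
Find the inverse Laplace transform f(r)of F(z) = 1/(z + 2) exp(-2*r)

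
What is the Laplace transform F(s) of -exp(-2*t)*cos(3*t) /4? (-s - 2) /(4*((s + 2) ^2 + 9) ) 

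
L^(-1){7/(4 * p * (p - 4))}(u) 7 * exp(2 * u) * sinh(2 * u)/8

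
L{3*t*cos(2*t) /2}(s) 3*(s^2-4) /(2*(s^2 + 4) ^2) 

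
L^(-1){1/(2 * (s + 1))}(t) exp(-t)/2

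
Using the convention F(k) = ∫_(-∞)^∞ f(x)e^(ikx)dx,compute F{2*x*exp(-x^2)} I*sqrt(pi)*k*exp(-k^2/4)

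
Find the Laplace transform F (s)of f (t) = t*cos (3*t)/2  (s^2 - 9)/ (2*(s^2 + 9)^2)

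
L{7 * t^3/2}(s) 21/s^4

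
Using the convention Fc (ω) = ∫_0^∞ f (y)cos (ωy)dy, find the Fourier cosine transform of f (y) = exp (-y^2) sqrt (pi)*exp (-ω^2/4)/2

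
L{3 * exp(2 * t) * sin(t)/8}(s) 3/(8 * ((s - 2)^2 + 1))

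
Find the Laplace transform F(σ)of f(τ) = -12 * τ -12/σ^2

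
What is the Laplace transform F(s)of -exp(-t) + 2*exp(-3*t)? 2/(s + 3) - 1/(s + 1)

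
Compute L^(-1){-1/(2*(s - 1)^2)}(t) -t*exp(t)/2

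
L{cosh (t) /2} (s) s/ (2*(s^2 - 1) ) 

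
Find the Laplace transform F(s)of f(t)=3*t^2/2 3/s^3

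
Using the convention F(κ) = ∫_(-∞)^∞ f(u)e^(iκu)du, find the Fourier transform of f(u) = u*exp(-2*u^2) sqrt(2)*I*sqrt(pi)*κ*exp(-κ^2/8)/8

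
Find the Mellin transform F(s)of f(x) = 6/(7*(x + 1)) 6*pi*csc(pi*s)/7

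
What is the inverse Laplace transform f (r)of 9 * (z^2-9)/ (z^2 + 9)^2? 9 * r * cos (3 * r)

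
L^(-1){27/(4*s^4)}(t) 9*t^3/8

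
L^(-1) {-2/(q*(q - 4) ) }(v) -exp(2*v)*sinh(2*v) 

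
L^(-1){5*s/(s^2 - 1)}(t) 5*cosh(t)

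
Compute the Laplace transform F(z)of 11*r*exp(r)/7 11/(7*(z - 1)^2)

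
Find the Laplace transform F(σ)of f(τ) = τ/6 1/(6*σ^2)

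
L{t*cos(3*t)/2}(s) (s^2 - 9)/(2*(s^2 + 9)^2)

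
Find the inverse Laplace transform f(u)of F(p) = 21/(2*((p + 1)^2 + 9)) 7*exp(-u)*sin(3*u)/2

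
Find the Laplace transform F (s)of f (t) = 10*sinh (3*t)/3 10/ (s^2 - 9)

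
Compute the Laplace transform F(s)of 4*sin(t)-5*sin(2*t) 4/(s^2 + 1)-10/(s^2 + 4)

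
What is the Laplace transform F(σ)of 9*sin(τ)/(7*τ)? 9*atan(1/σ)/7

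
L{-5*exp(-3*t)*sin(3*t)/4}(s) -15/(4*(s+3)^2+36)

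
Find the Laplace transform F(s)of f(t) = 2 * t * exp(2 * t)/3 2/(3 * (s - 2)^2)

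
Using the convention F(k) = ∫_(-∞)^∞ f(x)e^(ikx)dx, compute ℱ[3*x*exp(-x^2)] 3*I*sqrt(pi)*k*exp(-k^2/4)/2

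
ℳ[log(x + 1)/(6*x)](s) -pi*csc(pi*s)/(6*s - 6)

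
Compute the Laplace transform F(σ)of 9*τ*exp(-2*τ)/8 9/(8*(σ + 2)^2)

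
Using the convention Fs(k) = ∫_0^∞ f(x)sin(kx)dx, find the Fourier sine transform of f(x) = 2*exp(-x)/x 2*atan(k)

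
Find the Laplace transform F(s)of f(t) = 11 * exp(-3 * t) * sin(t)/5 11/(5 * ((s + 3)^2 + 1))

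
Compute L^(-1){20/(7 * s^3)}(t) 10 * t^2/7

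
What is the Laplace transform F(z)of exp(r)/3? 1/(3*(z - 1))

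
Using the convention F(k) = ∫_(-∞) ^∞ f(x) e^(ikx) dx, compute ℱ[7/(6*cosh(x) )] 7*pi/(6*cosh(pi*k/2) ) 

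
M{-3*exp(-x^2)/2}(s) -3*gamma(s/2)/4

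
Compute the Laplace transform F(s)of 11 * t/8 11/(8 * s^2)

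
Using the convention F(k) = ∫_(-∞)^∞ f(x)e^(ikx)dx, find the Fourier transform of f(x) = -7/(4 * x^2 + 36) -7 * pi * exp(-3 * Abs(k))/12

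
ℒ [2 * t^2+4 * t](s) 4/s^3+4/s^2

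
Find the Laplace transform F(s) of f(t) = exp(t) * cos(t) (s - 1) /((s - 1) ^2 + 1) 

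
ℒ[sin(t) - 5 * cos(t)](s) 1/(s^2 + 1) - 5 * s/(s^2 + 1)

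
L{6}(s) 6/s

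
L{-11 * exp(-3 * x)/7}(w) -11/(7 * w + 21)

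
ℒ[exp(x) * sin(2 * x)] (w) 2/((w - 1)^2 + 4)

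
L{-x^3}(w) -6/w^4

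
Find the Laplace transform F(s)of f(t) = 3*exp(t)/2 3/(2*(s - 1))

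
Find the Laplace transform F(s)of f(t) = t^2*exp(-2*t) 2/(s + 2)^3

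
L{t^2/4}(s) 1/(2*s^3) 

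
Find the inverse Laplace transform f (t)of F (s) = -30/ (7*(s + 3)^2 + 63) -10*exp (-3*t)*sin (3*t)/7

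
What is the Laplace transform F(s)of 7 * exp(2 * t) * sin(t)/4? 7/(4 * ((s - 2)^2 + 1))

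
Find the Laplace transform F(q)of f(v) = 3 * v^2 6/q^3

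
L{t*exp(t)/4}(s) 1/(4*(s - 1)^2)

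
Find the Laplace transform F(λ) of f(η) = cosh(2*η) λ/(λ^2 - 4) 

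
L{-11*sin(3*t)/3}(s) -11/(s^2 + 9)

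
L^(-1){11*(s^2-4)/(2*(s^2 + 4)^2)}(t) 11*t*cos(2*t)/2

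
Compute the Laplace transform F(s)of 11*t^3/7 66/(7*s^4)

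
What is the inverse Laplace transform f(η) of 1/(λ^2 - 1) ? sinh(η) 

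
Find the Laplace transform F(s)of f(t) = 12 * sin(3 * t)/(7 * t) 12 * atan(3/s)/7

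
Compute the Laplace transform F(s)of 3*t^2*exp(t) 6/(s - 1)^3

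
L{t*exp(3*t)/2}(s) 1/(2*(s - 3)^2)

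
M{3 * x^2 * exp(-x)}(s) 3 * gamma(s + 2)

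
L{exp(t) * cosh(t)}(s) (s - 1)/(s * (s - 2))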